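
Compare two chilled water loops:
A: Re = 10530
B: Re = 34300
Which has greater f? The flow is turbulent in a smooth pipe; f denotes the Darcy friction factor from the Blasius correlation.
f(A) = 0.03119, f(B) = 0.02322. Answer: A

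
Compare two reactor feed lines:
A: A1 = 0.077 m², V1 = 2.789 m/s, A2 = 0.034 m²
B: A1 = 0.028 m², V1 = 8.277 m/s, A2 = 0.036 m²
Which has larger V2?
V2(A) = 6.316 m/s, V2(B) = 6.438 m/s. Answer: B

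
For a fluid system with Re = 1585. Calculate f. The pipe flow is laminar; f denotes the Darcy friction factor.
Formula: f = \frac{64}{Re}
f = 64/1585 = 0.04038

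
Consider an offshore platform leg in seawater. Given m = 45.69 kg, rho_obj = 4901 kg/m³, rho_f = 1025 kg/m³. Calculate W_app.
Formula: W_{app} = mg\left(1 - \frac{\rho_f}{\rho_{obj}}\right)
W_app = 45.69·9.81·(1 − 1025/4901) = 354.5 N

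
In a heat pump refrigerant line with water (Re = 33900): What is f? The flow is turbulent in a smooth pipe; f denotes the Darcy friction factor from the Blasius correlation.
Formula: f = \frac{0.316}{Re^{0.25}}
f = 0.316/33900^0.25 = 0.02329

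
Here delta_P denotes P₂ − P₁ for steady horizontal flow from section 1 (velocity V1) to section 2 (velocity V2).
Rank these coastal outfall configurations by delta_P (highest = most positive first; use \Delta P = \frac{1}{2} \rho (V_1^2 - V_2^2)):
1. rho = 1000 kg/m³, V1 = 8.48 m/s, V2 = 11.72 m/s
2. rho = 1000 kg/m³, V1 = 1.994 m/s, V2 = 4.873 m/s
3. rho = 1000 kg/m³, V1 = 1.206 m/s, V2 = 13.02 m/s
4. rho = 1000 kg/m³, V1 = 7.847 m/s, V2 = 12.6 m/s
Case 1: delta_P = -32.72 kPa
Case 2: delta_P = -9.885 kPa
Case 3: delta_P = -84.03 kPa
Case 4: delta_P = -48.59 kPa
Ranking (highest first): 2, 1, 4, 3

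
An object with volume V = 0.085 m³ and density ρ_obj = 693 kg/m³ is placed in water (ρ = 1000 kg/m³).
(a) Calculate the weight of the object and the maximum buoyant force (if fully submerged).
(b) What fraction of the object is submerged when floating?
(a) W=rho_obj*g*V=693*9.81*0.085=577.9 N; F_B(max)=rho*g*V=1000*9.81*0.085=833.9 N
(b) Floating fraction=rho_obj/rho=693/1000=0.693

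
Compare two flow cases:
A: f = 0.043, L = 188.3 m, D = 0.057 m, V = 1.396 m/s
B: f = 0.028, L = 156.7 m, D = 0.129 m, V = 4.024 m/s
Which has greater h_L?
h_L(A) = 14.11 m, h_L(B) = 28.07 m. Answer: B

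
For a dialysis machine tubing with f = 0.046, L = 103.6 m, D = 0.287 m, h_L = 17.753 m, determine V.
Formula: h_L = f \frac{L}{D} \frac{V^2}{2g}
Substituting knowns: 17.753 = 0.046·(103.6/0.287)·V²/(2·9.81)
Solving for V: V = √(17.753·2·9.81/(0.046·(103.6/0.287))) = 4.58 m/s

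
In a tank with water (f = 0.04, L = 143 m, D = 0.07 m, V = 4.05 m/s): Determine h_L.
Formula: h_L = f \frac{L}{D} \frac{V^2}{2g}
h_L = 0.04·(143/0.07)·4.05²/(2·9.81) = 68.31 m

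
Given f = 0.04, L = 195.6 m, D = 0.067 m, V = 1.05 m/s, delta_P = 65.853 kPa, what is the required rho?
Formula: \Delta P = f \frac{L}{D} \frac{\rho V^2}{2}
Substituting knowns: 65.853 = 0.04·(195.6/0.067)·0.5·rho·1.05²/1000
Solving for rho: rho = (65.853·1000)/(0.04·(195.6/0.067)·0.5·1.05²) = 1023 kg/m³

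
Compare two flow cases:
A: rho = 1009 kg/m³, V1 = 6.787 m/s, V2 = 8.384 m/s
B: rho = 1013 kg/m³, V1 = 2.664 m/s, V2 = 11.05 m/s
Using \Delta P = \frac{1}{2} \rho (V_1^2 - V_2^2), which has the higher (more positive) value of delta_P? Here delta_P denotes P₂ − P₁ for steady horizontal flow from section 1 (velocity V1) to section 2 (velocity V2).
delta_P(A) = -12.22 kPa, delta_P(B) = -58.25 kPa. Answer: A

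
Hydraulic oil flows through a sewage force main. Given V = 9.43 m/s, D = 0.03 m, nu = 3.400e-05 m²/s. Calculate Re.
Formula: Re = \frac{V D}{\nu}
Re = 9.43·0.03/3.400e-05 = 8321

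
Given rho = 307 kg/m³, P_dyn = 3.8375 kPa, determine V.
Formula: P_{dyn} = \frac{1}{2} \rho V^2
Substituting knowns: 3.8375 = 0.5·307·V²/1000
Solving for V: V = √(2·(3.8375·1000)/307) = 5 m/s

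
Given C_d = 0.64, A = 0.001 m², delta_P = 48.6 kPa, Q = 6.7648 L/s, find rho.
Formula: Q = C_d A \sqrt{\frac{2 \Delta P}{\rho}}
Substituting knowns: 6.7648 = 0.64·0.001·√(2·(48.6·1000)/rho)·1000
Solving for rho: rho = 2·(48.6·1000)/((6.7648/1000)/(0.64·0.001))² = 870 kg/m³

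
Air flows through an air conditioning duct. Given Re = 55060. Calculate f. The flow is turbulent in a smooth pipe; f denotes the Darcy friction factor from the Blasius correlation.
Formula: f = \frac{0.316}{Re^{0.25}}
f = 0.316/55060^0.25 = 0.02063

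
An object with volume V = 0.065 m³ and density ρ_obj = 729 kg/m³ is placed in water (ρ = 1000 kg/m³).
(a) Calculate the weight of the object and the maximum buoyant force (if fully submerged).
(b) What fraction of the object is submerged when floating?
(a) W=rho_obj*g*V=729*9.81*0.065=464.8 N; F_B(max)=rho*g*V=1000*9.81*0.065=637.6 N
(b) Floating fraction=rho_obj/rho=729/1000=0.729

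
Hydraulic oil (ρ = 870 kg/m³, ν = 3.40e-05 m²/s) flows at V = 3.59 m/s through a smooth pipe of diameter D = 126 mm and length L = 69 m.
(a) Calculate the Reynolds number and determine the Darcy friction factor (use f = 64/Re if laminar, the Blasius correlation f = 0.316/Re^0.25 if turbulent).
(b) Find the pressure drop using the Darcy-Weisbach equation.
(a) Re = V·D/ν = 3.59·0.126/3.40e-05 = 13304 → turbulent (Re > 4000); f = 0.316/Re^0.25 = 0.316/13304^0.25 = 0.029423
(b) Darcy-Weisbach: ΔP = f·(L/D)·½ρV²/1000 = 0.029423·(69/0.126)·½·870·3.59²/1000 = 90.33 kPa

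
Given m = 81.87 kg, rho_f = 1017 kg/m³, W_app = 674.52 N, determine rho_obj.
Formula: W_{app} = mg\left(1 - \frac{\rho_f}{\rho_{obj}}\right)
Substituting knowns: 674.52 = 81.87·9.81·(1 − 1017/rho_obj)
Solving for rho_obj: rho_obj = 1017/(1 − 674.52/(81.87·9.81)) = 6350 kg/m³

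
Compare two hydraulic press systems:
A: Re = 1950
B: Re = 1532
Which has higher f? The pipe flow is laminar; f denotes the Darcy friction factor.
f(A) = 0.03282, f(B) = 0.04178. Answer: B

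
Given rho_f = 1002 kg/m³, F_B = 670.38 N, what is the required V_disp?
Formula: F_B = \rho_f g V_{disp}
Substituting knowns: 670.38 = 1002·9.81·V_disp
Solving for V_disp: V_disp = 670.38/(1002·9.81) = 0.0682 m³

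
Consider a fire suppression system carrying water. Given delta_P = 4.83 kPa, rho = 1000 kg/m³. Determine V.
Formula: V = \sqrt{\frac{2 \Delta P}{\rho}}
V = √(2·(4.83·1000)/1000) = 3.108 m/s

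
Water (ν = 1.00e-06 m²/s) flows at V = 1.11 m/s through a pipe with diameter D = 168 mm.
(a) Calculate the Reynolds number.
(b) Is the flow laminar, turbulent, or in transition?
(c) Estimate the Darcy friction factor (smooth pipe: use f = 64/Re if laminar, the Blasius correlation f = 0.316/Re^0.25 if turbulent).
(a) Re = V·D/ν = 1.11·0.168/1.00e-06 = 186480
(b) Flow regime: turbulent (Re > 4000)
(c) Friction factor: f = 0.316/Re^0.25 = 0.316/186480^0.25 = 0.01521 (Blasius is strictly valid for Re ≲ 1e5; used here as the smooth-pipe estimate the problem specifies)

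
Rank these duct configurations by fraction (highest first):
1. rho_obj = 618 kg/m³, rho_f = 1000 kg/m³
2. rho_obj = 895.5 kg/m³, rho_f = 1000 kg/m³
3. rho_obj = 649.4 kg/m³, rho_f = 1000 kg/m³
Case 1: fraction = 0.618
Case 2: fraction = 0.8955
Case 3: fraction = 0.6494
Ranking (highest first): 2, 3, 1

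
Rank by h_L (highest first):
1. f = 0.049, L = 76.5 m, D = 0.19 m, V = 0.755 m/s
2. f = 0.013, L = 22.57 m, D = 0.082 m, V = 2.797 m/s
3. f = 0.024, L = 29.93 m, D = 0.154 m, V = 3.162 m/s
Case 1: h_L = 0.5732 m
Case 2: h_L = 1.427 m
Case 3: h_L = 2.377 m
Ranking (highest first): 3, 2, 1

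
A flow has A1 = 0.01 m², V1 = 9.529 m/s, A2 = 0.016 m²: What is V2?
Formula: V_2 = \frac{A_1 V_1}{A_2}
V2 = 0.01·9.529/0.016 = 5.956 m/s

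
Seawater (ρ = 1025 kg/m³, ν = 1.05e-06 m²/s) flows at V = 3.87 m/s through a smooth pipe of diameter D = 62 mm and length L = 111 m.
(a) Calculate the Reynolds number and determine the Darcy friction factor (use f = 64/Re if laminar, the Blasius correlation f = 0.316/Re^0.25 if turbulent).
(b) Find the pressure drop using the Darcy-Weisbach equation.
(a) Re = V·D/ν = 3.87·0.062/1.05e-06 = 228510 → turbulent (Re > 4000); f = 0.316/Re^0.25 = 0.316/228510^0.25 = 0.014453 (Blasius is strictly valid for Re ≲ 1e5; used here as the smooth-pipe estimate the problem specifies)
(b) Darcy-Weisbach: ΔP = f·(L/D)·½ρV²/1000 = 0.014453·(111/0.062)·½·1025·3.87²/1000 = 198.6 kPa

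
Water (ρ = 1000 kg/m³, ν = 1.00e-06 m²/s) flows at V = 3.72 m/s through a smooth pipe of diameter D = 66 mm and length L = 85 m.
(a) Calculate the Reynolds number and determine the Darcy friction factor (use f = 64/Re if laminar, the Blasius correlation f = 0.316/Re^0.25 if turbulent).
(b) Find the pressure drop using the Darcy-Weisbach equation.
(a) Re = V·D/ν = 3.72·0.066/1.00e-06 = 245520 → turbulent (Re > 4000); f = 0.316/Re^0.25 = 0.316/245520^0.25 = 0.014196 (Blasius is strictly valid for Re ≲ 1e5; used here as the smooth-pipe estimate the problem specifies)
(b) Darcy-Weisbach: ΔP = f·(L/D)·½ρV²/1000 = 0.014196·(85/0.066)·½·1000·3.72²/1000 = 126.5 kPa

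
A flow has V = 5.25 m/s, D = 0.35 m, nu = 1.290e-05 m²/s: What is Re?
Formula: Re = \frac{V D}{\nu}
Re = 5.25·0.35/1.290e-05 = 142442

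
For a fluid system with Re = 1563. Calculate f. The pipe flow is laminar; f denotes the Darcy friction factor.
Formula: f = \frac{64}{Re}
f = 64/1563 = 0.04095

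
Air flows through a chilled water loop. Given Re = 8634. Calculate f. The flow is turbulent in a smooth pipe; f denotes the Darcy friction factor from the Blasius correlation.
Formula: f = \frac{0.316}{Re^{0.25}}
f = 0.316/8634^0.25 = 0.03278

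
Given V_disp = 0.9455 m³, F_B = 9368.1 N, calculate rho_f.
Formula: F_B = \rho_f g V_{disp}
Substituting knowns: 9368.1 = rho_f·9.81·0.9455
Solving for rho_f: rho_f = 9368.1/(9.81·0.9455) = 1010 kg/m³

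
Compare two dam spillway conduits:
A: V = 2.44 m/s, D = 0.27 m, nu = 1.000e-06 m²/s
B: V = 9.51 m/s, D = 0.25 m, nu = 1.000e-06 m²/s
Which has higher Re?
Re(A) = 658800, Re(B) = 2.378e+06. Answer: B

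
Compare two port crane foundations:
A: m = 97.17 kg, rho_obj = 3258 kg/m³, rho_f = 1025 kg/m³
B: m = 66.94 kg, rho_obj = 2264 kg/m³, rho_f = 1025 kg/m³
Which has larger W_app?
W_app(A) = 653.3 N, W_app(B) = 359.4 N. Answer: A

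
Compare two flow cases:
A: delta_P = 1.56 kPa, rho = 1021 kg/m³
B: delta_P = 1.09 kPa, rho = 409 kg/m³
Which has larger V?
V(A) = 1.748 m/s, V(B) = 2.309 m/s. Answer: B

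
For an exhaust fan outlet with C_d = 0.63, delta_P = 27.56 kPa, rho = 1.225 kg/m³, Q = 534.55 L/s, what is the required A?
Formula: Q = C_d A \sqrt{\frac{2 \Delta P}{\rho}}
Substituting knowns: 534.55 = 0.63·A·√(2·(27.56·1000)/1.225)·1000
Solving for A: A = (534.55/1000)/(0.63·√(2·(27.56·1000)/1.225)) = 0.004 m²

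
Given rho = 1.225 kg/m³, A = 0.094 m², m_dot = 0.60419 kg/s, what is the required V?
Formula: \dot{m} = \rho A V
Substituting knowns: 0.60419 = 1.225·0.094·V
Solving for V: V = 0.60419/(1.225·0.094) = 5.247 m/s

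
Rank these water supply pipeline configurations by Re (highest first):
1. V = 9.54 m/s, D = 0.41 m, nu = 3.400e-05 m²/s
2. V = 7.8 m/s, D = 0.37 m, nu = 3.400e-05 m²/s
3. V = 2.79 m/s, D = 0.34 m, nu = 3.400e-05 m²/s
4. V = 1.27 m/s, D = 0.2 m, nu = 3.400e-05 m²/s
Case 1: Re = 115041
Case 2: Re = 84882
Case 3: Re = 27900
Case 4: Re = 7471
Ranking (highest first): 1, 2, 3, 4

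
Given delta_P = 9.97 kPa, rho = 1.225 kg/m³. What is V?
Formula: V = \sqrt{\frac{2 \Delta P}{\rho}}
V = √(2·(9.97·1000)/1.225) = 127.6 m/s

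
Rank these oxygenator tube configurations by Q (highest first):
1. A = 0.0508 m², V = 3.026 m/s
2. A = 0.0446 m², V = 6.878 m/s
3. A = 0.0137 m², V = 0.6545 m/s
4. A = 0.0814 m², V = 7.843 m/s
Case 1: Q = 153.7 L/s
Case 2: Q = 306.8 L/s
Case 3: Q = 8.967 L/s
Case 4: Q = 638.4 L/s
Ranking (highest first): 4, 2, 1, 3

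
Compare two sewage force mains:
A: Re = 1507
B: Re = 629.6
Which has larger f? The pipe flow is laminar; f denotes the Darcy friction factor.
f(A) = 0.04247, f(B) = 0.1017. Answer: B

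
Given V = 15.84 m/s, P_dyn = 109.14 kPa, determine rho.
Formula: P_{dyn} = \frac{1}{2} \rho V^2
Substituting knowns: 109.14 = 0.5·rho·15.84²/1000
Solving for rho: rho = 2·(109.14·1000)/15.84² = 870 kg/m³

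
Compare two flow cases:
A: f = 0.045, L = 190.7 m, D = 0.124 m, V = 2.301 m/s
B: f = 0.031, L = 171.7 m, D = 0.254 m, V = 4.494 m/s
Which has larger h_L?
h_L(A) = 18.68 m, h_L(B) = 21.57 m. Answer: B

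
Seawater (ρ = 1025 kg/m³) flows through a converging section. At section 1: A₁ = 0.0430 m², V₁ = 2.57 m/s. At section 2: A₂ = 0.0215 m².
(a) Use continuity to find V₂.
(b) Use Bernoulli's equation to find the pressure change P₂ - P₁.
(a) Continuity: A₁V₁=A₂V₂ -> V₂=A₁V₁/A₂=0.0430*2.57/0.0215=5.14 m/s
(b) Bernoulli: P₂-P₁=0.5*rho*(V₁^2-V₂^2)/1000=0.5*1025*(2.57^2-5.14^2)/1000=-10.16 kPa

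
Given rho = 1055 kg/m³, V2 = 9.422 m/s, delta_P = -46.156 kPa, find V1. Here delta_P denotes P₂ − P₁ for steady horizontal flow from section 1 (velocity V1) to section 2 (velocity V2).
Formula: \Delta P = \frac{1}{2} \rho (V_1^2 - V_2^2)
Substituting knowns: -46.156 = 0.5·1055·(V1² − 9.422²)/1000
Solving for V1: V1 = √(9.422² + 2·(-46.156·1000)/1055) = 1.129 m/s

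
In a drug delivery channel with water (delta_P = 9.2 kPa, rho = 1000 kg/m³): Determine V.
Formula: V = \sqrt{\frac{2 \Delta P}{\rho}}
V = √(2·(9.2·1000)/1000) = 4.29 m/s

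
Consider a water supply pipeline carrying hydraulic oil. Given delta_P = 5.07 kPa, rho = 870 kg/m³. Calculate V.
Formula: V = \sqrt{\frac{2 \Delta P}{\rho}}
V = √(2·(5.07·1000)/870) = 3.414 m/s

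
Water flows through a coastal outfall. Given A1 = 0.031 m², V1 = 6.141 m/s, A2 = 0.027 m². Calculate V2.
Formula: V_2 = \frac{A_1 V_1}{A_2}
V2 = 0.031·6.141/0.027 = 7.051 m/s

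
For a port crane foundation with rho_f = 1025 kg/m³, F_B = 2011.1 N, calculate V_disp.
Formula: F_B = \rho_f g V_{disp}
Substituting knowns: 2011.1 = 1025·9.81·V_disp
Solving for V_disp: V_disp = 2011.1/(1025·9.81) = 0.2 m³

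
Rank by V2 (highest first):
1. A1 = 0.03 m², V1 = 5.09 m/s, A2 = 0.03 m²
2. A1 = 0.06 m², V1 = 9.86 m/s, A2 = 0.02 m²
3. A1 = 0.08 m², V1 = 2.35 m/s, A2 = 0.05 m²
Case 1: V2 = 5.09 m/s
Case 2: V2 = 29.58 m/s
Case 3: V2 = 3.76 m/s
Ranking (highest first): 2, 1, 3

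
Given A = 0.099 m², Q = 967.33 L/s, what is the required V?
Formula: Q = A V
Substituting knowns: 967.33 = 0.099·V·1000
Solving for V: V = (967.33/1000)/0.099 = 9.771 m/s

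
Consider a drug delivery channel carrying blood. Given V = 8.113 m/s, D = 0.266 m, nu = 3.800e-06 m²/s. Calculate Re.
Formula: Re = \frac{V D}{\nu}
Re = 8.113·0.266/3.800e-06 = 567910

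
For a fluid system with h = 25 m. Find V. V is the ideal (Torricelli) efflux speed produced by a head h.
Formula: V = \sqrt{2 g h}
V = √(2·9.81·25) = 22.15 m/s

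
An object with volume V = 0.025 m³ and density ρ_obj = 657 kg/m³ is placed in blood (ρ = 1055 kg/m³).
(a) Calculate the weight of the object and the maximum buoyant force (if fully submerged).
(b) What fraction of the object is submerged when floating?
(a) W=rho_obj*g*V=657*9.81*0.025=161.1 N; F_B(max)=rho*g*V=1055*9.81*0.025=258.7 N
(b) Floating fraction=rho_obj/rho=657/1055=0.623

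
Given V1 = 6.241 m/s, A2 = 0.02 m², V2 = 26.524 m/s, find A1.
Formula: V_2 = \frac{A_1 V_1}{A_2}
Substituting knowns: 26.524 = A1·6.241/0.02
Solving for A1: A1 = 26.524·0.02/6.241 = 0.085 m²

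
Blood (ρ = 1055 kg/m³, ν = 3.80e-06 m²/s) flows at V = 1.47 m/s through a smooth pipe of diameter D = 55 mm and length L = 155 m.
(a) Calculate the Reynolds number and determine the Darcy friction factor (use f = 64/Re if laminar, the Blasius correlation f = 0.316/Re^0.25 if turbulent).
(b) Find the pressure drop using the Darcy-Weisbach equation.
(a) Re = V·D/ν = 1.47·0.055/3.80e-06 = 21276 → turbulent (Re > 4000); f = 0.316/Re^0.25 = 0.316/21276^0.25 = 0.026165
(b) Darcy-Weisbach: ΔP = f·(L/D)·½ρV²/1000 = 0.026165·(155/0.055)·½·1055·1.47²/1000 = 84.05 kPa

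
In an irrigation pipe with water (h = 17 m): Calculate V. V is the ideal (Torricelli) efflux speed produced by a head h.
Formula: V = \sqrt{2 g h}
V = √(2·9.81·17) = 18.26 m/s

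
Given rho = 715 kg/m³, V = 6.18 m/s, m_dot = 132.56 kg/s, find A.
Formula: \dot{m} = \rho A V
Substituting knowns: 132.56 = 715·A·6.18
Solving for A: A = 132.56/(715·6.18) = 0.03 m²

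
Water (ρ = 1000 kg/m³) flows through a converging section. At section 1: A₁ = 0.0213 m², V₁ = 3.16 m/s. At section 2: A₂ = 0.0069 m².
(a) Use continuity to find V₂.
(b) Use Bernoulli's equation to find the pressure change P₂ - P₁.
(a) Continuity: A₁V₁=A₂V₂ -> V₂=A₁V₁/A₂=0.0213*3.16/0.0069=9.75 m/s
(b) Bernoulli: P₂-P₁=0.5*rho*(V₁^2-V₂^2)/1000=0.5*1000*(3.16^2-9.75^2)/1000=-42.54 kPa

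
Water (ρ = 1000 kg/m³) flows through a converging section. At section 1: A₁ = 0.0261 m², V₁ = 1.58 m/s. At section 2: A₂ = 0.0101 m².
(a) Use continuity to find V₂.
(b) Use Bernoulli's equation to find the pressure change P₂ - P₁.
(a) Continuity: A₁V₁=A₂V₂ -> V₂=A₁V₁/A₂=0.0261*1.58/0.0101=4.08 m/s
(b) Bernoulli: P₂-P₁=0.5*rho*(V₁^2-V₂^2)/1000=0.5*1000*(1.58^2-4.08^2)/1000=-7.075 kPa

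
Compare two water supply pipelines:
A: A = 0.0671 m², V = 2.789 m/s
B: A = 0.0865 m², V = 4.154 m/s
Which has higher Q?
Q(A) = 187.1 L/s, Q(B) = 359.3 L/s. Answer: B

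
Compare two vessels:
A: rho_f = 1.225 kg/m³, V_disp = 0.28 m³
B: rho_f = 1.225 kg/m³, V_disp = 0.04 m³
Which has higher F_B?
F_B(A) = 3.365 N, F_B(B) = 0.4807 N. Answer: A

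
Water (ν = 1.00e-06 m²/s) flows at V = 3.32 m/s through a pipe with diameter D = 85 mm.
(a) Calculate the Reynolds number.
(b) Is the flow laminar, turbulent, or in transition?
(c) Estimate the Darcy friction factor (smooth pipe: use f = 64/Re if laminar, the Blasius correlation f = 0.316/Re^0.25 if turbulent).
(a) Re = V·D/ν = 3.32·0.085/1.00e-06 = 282200
(b) Flow regime: turbulent (Re > 4000)
(c) Friction factor: f = 0.316/Re^0.25 = 0.316/282200^0.25 = 0.01371 (Blasius is strictly valid for Re ≲ 1e5; used here as the smooth-pipe estimate the problem specifies)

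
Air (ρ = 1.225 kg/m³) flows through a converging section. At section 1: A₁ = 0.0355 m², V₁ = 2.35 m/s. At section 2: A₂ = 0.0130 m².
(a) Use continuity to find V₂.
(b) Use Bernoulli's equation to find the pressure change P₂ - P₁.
(a) Continuity: A₁V₁=A₂V₂ -> V₂=A₁V₁/A₂=0.0355*2.35/0.0130=6.42 m/s
(b) Bernoulli: P₂-P₁=0.5*rho*(V₁^2-V₂^2)/1000=0.5*1.225*(2.35^2-6.42^2)/1000=-0.02186 kPa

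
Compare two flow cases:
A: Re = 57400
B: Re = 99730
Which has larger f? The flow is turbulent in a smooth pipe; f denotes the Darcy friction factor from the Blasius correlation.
f(A) = 0.02042, f(B) = 0.01778. Answer: A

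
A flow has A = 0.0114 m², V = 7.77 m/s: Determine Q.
Formula: Q = A V
Q = 0.0114·7.77·1000 = 88.58 L/s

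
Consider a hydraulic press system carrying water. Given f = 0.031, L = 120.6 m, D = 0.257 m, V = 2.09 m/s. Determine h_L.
Formula: h_L = f \frac{L}{D} \frac{V^2}{2g}
h_L = 0.031·(120.6/0.257)·2.09²/(2·9.81) = 3.239 m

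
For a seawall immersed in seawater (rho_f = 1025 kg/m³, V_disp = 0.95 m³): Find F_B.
Formula: F_B = \rho_f g V_{disp}
F_B = 1025·9.81·0.95 = 9552 N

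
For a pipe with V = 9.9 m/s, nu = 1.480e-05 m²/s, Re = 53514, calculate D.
Formula: Re = \frac{V D}{\nu}
Substituting knowns: 53514 = 9.9·D/1.480e-05
Solving for D: D = 53514·1.480e-05/9.9 = 0.08 m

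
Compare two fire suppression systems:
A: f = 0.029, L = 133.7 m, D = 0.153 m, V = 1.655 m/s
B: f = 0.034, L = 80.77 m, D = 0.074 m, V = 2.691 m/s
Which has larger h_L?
h_L(A) = 3.538 m, h_L(B) = 13.7 m. Answer: B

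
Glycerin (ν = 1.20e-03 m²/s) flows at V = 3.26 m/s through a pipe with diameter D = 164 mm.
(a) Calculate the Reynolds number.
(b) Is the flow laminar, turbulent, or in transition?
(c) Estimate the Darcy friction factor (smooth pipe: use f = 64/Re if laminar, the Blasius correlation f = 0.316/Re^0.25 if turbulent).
(a) Re = V·D/ν = 3.26·0.164/1.20e-03 = 445.53
(b) Flow regime: laminar (Re < 2300)
(c) Friction factor: f = 64/Re = 64/445.53 = 0.1436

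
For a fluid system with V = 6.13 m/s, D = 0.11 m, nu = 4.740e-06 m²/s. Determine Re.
Formula: Re = \frac{V D}{\nu}
Re = 6.13·0.11/4.740e-06 = 142257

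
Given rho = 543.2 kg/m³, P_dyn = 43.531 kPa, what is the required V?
Formula: P_{dyn} = \frac{1}{2} \rho V^2
Substituting knowns: 43.531 = 0.5·543.2·V²/1000
Solving for V: V = √(2·(43.531·1000)/543.2) = 12.66 m/s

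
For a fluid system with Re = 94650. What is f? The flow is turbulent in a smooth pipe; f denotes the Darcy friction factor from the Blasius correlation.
Formula: f = \frac{0.316}{Re^{0.25}}
f = 0.316/94650^0.25 = 0.01802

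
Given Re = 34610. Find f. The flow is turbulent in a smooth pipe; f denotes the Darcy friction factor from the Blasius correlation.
Formula: f = \frac{0.316}{Re^{0.25}}
f = 0.316/34610^0.25 = 0.02317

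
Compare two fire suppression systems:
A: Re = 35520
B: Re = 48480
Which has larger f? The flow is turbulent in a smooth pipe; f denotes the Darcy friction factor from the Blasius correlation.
f(A) = 0.02302, f(B) = 0.0213. Answer: A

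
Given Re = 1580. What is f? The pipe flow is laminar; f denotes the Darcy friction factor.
Formula: f = \frac{64}{Re}
f = 64/1580 = 0.04051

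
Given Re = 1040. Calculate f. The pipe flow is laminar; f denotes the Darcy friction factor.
Formula: f = \frac{64}{Re}
f = 64/1040 = 0.06154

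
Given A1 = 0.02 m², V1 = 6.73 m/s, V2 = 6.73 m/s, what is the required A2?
Formula: V_2 = \frac{A_1 V_1}{A_2}
Substituting knowns: 6.73 = 0.02·6.73/A2
Solving for A2: A2 = 0.02·6.73/6.73 = 0.02 m²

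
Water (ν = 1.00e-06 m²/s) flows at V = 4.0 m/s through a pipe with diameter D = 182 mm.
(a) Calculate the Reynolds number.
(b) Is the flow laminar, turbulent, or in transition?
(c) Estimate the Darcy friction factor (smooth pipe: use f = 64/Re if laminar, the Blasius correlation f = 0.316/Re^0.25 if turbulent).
(a) Re = V·D/ν = 4.0·0.182/1.00e-06 = 728000
(b) Flow regime: turbulent (Re > 4000)
(c) Friction factor: f = 0.316/Re^0.25 = 0.316/728000^0.25 = 0.01082 (Blasius is strictly valid for Re ≲ 1e5; used here as the smooth-pipe estimate the problem specifies)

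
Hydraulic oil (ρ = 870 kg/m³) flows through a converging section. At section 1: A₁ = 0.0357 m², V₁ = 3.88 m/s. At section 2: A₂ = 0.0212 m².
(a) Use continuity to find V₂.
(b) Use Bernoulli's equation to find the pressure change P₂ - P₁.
(a) Continuity: A₁V₁=A₂V₂ -> V₂=A₁V₁/A₂=0.0357*3.88/0.0212=6.53 m/s
(b) Bernoulli: P₂-P₁=0.5*rho*(V₁^2-V₂^2)/1000=0.5*870*(3.88^2-6.53^2)/1000=-12 kPa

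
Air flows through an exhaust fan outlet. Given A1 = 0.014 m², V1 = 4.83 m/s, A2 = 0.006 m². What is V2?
Formula: V_2 = \frac{A_1 V_1}{A_2}
V2 = 0.014·4.83/0.006 = 11.27 m/s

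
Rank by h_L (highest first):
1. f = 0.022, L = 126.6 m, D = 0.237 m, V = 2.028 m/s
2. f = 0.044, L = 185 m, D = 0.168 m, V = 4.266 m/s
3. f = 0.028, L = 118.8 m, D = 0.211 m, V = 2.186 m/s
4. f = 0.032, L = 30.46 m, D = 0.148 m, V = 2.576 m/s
Case 1: h_L = 2.463 m
Case 2: h_L = 44.94 m
Case 3: h_L = 3.84 m
Case 4: h_L = 2.227 m
Ranking (highest first): 2, 3, 1, 4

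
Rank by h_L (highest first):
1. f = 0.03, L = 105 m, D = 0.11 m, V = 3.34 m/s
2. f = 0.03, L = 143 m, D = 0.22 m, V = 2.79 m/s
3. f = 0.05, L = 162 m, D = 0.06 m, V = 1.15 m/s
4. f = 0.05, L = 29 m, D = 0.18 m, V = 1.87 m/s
Case 1: h_L = 16.28 m
Case 2: h_L = 7.736 m
Case 3: h_L = 9.1 m
Case 4: h_L = 1.436 m
Ranking (highest first): 1, 3, 2, 4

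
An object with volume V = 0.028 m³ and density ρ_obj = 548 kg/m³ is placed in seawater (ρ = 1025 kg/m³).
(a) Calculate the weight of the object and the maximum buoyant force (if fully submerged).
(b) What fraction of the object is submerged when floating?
(a) W=rho_obj*g*V=548*9.81*0.028=150.5 N; F_B(max)=rho*g*V=1025*9.81*0.028=281.5 N
(b) Floating fraction=rho_obj/rho=548/1025=0.535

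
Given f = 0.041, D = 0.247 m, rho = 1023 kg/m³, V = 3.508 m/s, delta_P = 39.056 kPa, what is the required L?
Formula: \Delta P = f \frac{L}{D} \frac{\rho V^2}{2}
Substituting knowns: 39.056 = 0.041·(L/0.247)·0.5·1023·3.508²/1000
Solving for L: L = (39.056·1000)·0.247/(0.041·0.5·1023·3.508²) = 37.38 m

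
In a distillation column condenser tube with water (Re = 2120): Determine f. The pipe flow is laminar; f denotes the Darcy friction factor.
Formula: f = \frac{64}{Re}
f = 64/2120 = 0.03019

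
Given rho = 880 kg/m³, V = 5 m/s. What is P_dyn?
Formula: P_{dyn} = \frac{1}{2} \rho V^2
P_dyn = 0.5·880·5²/1000 = 11 kPa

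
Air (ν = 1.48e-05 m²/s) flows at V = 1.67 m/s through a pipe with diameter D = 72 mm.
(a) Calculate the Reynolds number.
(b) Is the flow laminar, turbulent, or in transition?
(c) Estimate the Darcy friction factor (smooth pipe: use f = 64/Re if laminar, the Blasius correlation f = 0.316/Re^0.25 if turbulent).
(a) Re = V·D/ν = 1.67·0.072/1.48e-05 = 8124.3
(b) Flow regime: turbulent (Re > 4000)
(c) Friction factor: f = 0.316/Re^0.25 = 0.316/8124.3^0.25 = 0.03328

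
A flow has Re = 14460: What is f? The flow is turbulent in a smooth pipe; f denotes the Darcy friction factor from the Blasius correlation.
Formula: f = \frac{0.316}{Re^{0.25}}
f = 0.316/14460^0.25 = 0.02882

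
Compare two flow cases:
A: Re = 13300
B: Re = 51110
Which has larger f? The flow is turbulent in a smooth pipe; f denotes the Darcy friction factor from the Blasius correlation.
f(A) = 0.02943, f(B) = 0.02102. Answer: A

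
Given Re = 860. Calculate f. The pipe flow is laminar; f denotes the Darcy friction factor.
Formula: f = \frac{64}{Re}
f = 64/860 = 0.07442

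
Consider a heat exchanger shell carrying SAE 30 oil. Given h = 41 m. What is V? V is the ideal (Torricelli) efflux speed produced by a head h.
Formula: V = \sqrt{2 g h}
V = √(2·9.81·41) = 28.36 m/s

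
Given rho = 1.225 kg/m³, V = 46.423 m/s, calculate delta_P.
Formula: V = \sqrt{\frac{2 \Delta P}{\rho}}
Substituting knowns: 46.423 = √(2·(delta_P·1000)/1.225)
Solving for delta_P: delta_P = 46.423²·1.225/2/1000 = 1.32 kPa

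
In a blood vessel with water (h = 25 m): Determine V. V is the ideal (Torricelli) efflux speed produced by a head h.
Formula: V = \sqrt{2 g h}
V = √(2·9.81·25) = 22.15 m/s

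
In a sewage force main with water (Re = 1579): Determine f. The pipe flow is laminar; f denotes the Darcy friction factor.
Formula: f = \frac{64}{Re}
f = 64/1579 = 0.04053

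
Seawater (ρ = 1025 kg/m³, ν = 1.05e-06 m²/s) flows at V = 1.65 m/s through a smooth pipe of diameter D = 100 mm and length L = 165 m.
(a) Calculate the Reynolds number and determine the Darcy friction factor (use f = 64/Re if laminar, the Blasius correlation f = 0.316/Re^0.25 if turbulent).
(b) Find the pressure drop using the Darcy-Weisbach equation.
(a) Re = V·D/ν = 1.65·0.1/1.05e-06 = 157140 → turbulent (Re > 4000); f = 0.316/Re^0.25 = 0.316/157140^0.25 = 0.015871 (Blasius is strictly valid for Re ≲ 1e5; used here as the smooth-pipe estimate the problem specifies)
(b) Darcy-Weisbach: ΔP = f·(L/D)·½ρV²/1000 = 0.015871·(165/0.100)·½·1025·1.65²/1000 = 36.54 kPa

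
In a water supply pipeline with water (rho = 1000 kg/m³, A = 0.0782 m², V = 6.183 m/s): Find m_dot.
Formula: \dot{m} = \rho A V
m_dot = 1000·0.0782·6.183 = 483.5 kg/s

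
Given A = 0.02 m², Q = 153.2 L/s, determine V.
Formula: Q = A V
Substituting knowns: 153.2 = 0.02·V·1000
Solving for V: V = (153.2/1000)/0.02 = 7.66 m/s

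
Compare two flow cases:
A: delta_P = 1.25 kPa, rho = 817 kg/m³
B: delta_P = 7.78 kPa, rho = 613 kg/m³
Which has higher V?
V(A) = 1.749 m/s, V(B) = 5.038 m/s. Answer: B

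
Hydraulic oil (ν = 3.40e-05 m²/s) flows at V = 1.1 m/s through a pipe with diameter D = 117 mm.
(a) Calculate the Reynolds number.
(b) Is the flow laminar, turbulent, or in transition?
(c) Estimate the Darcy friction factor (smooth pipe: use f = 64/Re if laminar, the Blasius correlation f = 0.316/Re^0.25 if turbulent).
(a) Re = V·D/ν = 1.1·0.117/3.40e-05 = 3785.3
(b) Flow regime: transition (2300 ≤ Re ≤ 4000)
(c) Friction factor: f ≈ 0.04 (transitional regime, no simple correlation)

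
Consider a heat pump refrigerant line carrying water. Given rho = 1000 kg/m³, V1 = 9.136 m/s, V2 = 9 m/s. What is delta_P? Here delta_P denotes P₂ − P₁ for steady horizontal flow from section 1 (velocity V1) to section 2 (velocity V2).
Formula: \Delta P = \frac{1}{2} \rho (V_1^2 - V_2^2)
delta_P = 0.5·1000·(9.136² − 9²)/1000 = 1.233 kPa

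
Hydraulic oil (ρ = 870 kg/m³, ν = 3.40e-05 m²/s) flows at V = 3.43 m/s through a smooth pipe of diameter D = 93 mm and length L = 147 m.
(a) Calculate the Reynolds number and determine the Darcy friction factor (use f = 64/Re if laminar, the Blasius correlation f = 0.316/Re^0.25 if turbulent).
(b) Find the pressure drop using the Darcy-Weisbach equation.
(a) Re = V·D/ν = 3.43·0.093/3.40e-05 = 9382.1 → turbulent (Re > 4000); f = 0.316/Re^0.25 = 0.316/9382.1^0.25 = 0.032108
(b) Darcy-Weisbach: ΔP = f·(L/D)·½ρV²/1000 = 0.032108·(147/0.093)·½·870·3.43²/1000 = 259.7 kPa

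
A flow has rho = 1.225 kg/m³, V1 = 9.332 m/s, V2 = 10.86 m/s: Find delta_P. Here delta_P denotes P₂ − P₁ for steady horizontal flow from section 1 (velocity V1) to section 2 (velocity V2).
Formula: \Delta P = \frac{1}{2} \rho (V_1^2 - V_2^2)
delta_P = 0.5·1.225·(9.332² − 10.86²)/1000 = -0.0189 kPa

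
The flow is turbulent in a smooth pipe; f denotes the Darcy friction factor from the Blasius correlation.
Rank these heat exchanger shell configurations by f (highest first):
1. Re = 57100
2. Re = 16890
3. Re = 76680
Case 1: f = 0.02044
Case 2: f = 0.02772
Case 3: f = 0.01899
Ranking (highest first): 2, 1, 3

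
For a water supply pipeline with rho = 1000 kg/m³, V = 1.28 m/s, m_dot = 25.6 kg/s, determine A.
Formula: \dot{m} = \rho A V
Substituting knowns: 25.6 = 1000·A·1.28
Solving for A: A = 25.6/(1000·1.28) = 0.02 m²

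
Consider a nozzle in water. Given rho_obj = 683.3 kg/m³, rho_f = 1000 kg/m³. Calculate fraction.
Formula: f_{sub} = \frac{\rho_{obj}}{\rho_f}
fraction = 683.3/1000 = 0.6833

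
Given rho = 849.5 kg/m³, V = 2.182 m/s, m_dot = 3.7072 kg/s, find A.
Formula: \dot{m} = \rho A V
Substituting knowns: 3.7072 = 849.5·A·2.182
Solving for A: A = 3.7072/(849.5·2.182) = 0.002 m²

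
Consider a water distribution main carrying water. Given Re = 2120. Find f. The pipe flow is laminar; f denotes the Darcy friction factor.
Formula: f = \frac{64}{Re}
f = 64/2120 = 0.03019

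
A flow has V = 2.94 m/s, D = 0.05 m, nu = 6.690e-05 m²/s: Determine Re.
Formula: Re = \frac{V D}{\nu}
Re = 2.94·0.05/6.690e-05 = 2197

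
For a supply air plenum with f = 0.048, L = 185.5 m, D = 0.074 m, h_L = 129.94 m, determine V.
Formula: h_L = f \frac{L}{D} \frac{V^2}{2g}
Substituting knowns: 129.94 = 0.048·(185.5/0.074)·V²/(2·9.81)
Solving for V: V = √(129.94·2·9.81/(0.048·(185.5/0.074))) = 4.603 m/s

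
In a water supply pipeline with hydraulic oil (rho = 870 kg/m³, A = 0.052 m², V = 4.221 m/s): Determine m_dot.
Formula: \dot{m} = \rho A V
m_dot = 870·0.052·4.221 = 191 kg/s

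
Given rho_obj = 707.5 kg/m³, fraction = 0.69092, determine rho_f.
Formula: f_{sub} = \frac{\rho_{obj}}{\rho_f}
Substituting knowns: 0.69092 = 707.5/rho_f
Solving for rho_f: rho_f = 707.5/0.69092 = 1024 kg/m³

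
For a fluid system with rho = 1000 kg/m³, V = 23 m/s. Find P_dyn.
Formula: P_{dyn} = \frac{1}{2} \rho V^2
P_dyn = 0.5·1000·23²/1000 = 264.5 kPa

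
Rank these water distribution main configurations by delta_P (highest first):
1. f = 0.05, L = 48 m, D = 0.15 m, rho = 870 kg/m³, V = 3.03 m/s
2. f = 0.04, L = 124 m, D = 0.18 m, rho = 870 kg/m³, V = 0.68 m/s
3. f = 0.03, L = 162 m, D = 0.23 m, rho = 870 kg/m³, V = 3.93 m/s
Case 1: delta_P = 63.9 kPa
Case 2: delta_P = 5.543 kPa
Case 3: delta_P = 142 kPa
Ranking (highest first): 3, 1, 2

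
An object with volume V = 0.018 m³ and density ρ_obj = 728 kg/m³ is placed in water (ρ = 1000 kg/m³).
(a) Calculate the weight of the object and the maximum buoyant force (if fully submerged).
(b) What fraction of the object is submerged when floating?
(a) W=rho_obj*g*V=728*9.81*0.018=128.6 N; F_B(max)=rho*g*V=1000*9.81*0.018=176.6 N
(b) Floating fraction=rho_obj/rho=728/1000=0.728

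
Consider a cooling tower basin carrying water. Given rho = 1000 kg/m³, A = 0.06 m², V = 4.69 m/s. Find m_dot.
Formula: \dot{m} = \rho A V
m_dot = 1000·0.06·4.69 = 281.4 kg/s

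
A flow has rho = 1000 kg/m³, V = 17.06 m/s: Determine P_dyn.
Formula: P_{dyn} = \frac{1}{2} \rho V^2
P_dyn = 0.5·1000·17.06²/1000 = 145.5 kPa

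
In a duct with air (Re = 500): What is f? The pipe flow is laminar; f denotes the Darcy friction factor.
Formula: f = \frac{64}{Re}
f = 64/500 = 0.128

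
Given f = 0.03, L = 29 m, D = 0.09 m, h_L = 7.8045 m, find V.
Formula: h_L = f \frac{L}{D} \frac{V^2}{2g}
Substituting knowns: 7.8045 = 0.03·(29/0.09)·V²/(2·9.81)
Solving for V: V = √(7.8045·2·9.81/(0.03·(29/0.09))) = 3.98 m/s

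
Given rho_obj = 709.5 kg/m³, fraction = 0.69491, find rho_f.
Formula: f_{sub} = \frac{\rho_{obj}}{\rho_f}
Substituting knowns: 0.69491 = 709.5/rho_f
Solving for rho_f: rho_f = 709.5/0.69491 = 1021 kg/m³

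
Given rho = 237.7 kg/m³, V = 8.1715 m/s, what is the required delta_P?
Formula: V = \sqrt{\frac{2 \Delta P}{\rho}}
Substituting knowns: 8.1715 = √(2·(delta_P·1000)/237.7)
Solving for delta_P: delta_P = 8.1715²·237.7/2/1000 = 7.936 kPa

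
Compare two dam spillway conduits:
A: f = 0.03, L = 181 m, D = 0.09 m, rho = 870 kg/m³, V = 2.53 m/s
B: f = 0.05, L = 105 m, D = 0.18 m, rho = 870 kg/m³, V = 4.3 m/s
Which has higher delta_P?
delta_P(A) = 168 kPa, delta_P(B) = 234.6 kPa. Answer: B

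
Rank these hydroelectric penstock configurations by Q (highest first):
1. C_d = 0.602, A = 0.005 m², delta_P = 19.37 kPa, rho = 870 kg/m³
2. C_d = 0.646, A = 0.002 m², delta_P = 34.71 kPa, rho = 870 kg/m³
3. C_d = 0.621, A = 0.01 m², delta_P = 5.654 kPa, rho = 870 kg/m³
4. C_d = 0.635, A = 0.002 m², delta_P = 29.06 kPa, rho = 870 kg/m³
Case 1: Q = 20.09 L/s
Case 2: Q = 11.54 L/s
Case 3: Q = 22.39 L/s
Case 4: Q = 10.38 L/s
Ranking (highest first): 3, 1, 2, 4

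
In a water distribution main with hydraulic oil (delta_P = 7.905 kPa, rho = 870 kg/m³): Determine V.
Formula: V = \sqrt{\frac{2 \Delta P}{\rho}}
V = √(2·(7.905·1000)/870) = 4.263 m/s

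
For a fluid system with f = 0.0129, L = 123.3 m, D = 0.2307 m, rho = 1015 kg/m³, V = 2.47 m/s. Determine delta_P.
Formula: \Delta P = f \frac{L}{D} \frac{\rho V^2}{2}
delta_P = 0.0129·(123.3/0.2307)·0.5·1015·2.47²/1000 = 21.35 kPa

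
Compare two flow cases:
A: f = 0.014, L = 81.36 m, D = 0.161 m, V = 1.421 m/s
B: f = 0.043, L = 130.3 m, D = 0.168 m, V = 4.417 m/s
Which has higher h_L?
h_L(A) = 0.7281 m, h_L(B) = 33.16 m. Answer: B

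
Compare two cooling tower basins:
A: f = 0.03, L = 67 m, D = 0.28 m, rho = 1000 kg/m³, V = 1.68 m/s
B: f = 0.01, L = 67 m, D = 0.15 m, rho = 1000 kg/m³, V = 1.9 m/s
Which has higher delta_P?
delta_P(A) = 10.13 kPa, delta_P(B) = 8.062 kPa. Answer: A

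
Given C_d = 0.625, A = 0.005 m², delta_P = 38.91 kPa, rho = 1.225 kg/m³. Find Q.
Formula: Q = C_d A \sqrt{\frac{2 \Delta P}{\rho}}
Q = 0.625·0.005·√(2·(38.91·1000)/1.225)·1000 = 787.6 L/s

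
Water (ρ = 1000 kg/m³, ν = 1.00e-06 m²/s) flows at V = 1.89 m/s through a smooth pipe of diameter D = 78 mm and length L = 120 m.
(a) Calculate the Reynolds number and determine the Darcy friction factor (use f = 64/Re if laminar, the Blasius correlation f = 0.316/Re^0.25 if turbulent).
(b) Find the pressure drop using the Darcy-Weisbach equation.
(a) Re = V·D/ν = 1.89·0.078/1.00e-06 = 147420 → turbulent (Re > 4000); f = 0.316/Re^0.25 = 0.316/147420^0.25 = 0.016127 (Blasius is strictly valid for Re ≲ 1e5; used here as the smooth-pipe estimate the problem specifies)
(b) Darcy-Weisbach: ΔP = f·(L/D)·½ρV²/1000 = 0.016127·(120/0.078)·½·1000·1.89²/1000 = 44.31 kPa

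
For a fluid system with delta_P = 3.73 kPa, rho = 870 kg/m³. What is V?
Formula: V = \sqrt{\frac{2 \Delta P}{\rho}}
V = √(2·(3.73·1000)/870) = 2.928 m/s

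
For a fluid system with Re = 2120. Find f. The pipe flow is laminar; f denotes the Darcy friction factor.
Formula: f = \frac{64}{Re}
f = 64/2120 = 0.03019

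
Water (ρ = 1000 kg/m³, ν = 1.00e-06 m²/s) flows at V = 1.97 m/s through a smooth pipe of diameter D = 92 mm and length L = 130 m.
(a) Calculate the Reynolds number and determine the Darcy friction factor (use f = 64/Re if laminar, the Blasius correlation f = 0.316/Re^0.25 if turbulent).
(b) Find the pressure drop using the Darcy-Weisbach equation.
(a) Re = V·D/ν = 1.97·0.092/1.00e-06 = 181240 → turbulent (Re > 4000); f = 0.316/Re^0.25 = 0.316/181240^0.25 = 0.015315 (Blasius is strictly valid for Re ≲ 1e5; used here as the smooth-pipe estimate the problem specifies)
(b) Darcy-Weisbach: ΔP = f·(L/D)·½ρV²/1000 = 0.015315·(130/0.092)·½·1000·1.97²/1000 = 41.99 kPa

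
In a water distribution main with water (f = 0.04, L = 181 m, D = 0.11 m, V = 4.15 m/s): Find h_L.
Formula: h_L = f \frac{L}{D} \frac{V^2}{2g}
h_L = 0.04·(181/0.11)·4.15²/(2·9.81) = 57.78 m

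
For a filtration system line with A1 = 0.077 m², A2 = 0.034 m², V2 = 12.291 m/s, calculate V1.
Formula: V_2 = \frac{A_1 V_1}{A_2}
Substituting knowns: 12.291 = 0.077·V1/0.034
Solving for V1: V1 = 12.291·0.034/0.077 = 5.427 m/s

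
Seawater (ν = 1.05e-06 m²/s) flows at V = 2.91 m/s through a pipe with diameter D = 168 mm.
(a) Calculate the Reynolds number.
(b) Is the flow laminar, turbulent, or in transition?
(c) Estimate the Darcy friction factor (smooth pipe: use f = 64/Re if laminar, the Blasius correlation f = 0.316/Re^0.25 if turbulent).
(a) Re = V·D/ν = 2.91·0.168/1.05e-06 = 465600
(b) Flow regime: turbulent (Re > 4000)
(c) Friction factor: f = 0.316/Re^0.25 = 0.316/465600^0.25 = 0.0121 (Blasius is strictly valid for Re ≲ 1e5; used here as the smooth-pipe estimate the problem specifies)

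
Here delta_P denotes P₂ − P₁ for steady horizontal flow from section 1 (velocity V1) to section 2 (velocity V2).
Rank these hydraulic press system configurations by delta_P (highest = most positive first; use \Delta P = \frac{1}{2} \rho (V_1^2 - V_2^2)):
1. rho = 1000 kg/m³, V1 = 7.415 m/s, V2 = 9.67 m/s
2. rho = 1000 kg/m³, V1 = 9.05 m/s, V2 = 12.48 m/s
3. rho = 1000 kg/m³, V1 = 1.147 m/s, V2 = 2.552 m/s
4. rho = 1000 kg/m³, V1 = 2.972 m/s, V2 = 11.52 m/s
Case 1: delta_P = -19.26 kPa
Case 2: delta_P = -36.92 kPa
Case 3: delta_P = -2.599 kPa
Case 4: delta_P = -61.94 kPa
Ranking (highest first): 3, 1, 2, 4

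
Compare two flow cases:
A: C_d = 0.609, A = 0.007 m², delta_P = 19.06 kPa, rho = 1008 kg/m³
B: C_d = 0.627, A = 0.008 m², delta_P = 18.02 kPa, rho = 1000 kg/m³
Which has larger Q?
Q(A) = 26.22 L/s, Q(B) = 30.11 L/s. Answer: B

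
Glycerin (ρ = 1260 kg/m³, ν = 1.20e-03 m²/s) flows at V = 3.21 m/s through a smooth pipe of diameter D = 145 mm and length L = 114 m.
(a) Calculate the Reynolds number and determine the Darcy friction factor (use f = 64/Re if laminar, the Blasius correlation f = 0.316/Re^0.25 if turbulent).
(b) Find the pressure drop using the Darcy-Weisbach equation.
(a) Re = V·D/ν = 3.21·0.145/1.20e-03 = 387.88 → laminar (Re < 2300); f = 64/Re = 64/387.88 = 0.165
(b) Darcy-Weisbach: ΔP = f·(L/D)·½ρV²/1000 = 0.165·(114/0.145)·½·1260·3.21²/1000 = 842.1 kPa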